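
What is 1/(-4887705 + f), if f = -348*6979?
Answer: -1/7316397 ≈ -1.3668e-7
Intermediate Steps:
f = -2428692
1/(-4887705 + f) = 1/(-4887705 - 2428692) = 1/(-7316397) = -1/7316397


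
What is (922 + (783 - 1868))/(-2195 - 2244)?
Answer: 163/4439 ≈ 0.036720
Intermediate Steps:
(922 + (783 - 1868))/(-2195 - 2244) = (922 - 1085)/(-4439) = -163*(-1/4439) = 163/4439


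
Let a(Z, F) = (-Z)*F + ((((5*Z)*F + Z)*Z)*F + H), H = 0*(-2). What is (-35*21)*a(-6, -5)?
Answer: -3153150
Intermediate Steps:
H = 0
a(Z, F) = -F*Z + F*Z*(Z + 5*F*Z) (a(Z, F) = (-Z)*F + ((((5*Z)*F + Z)*Z)*F + 0) = -F*Z + (((5*F*Z + Z)*Z)*F + 0) = -F*Z + (((Z + 5*F*Z)*Z)*F + 0) = -F*Z + ((Z*(Z + 5*F*Z))*F + 0) = -F*Z + (F*Z*(Z + 5*F*Z) + 0) = -F*Z + F*Z*(Z + 5*F*Z))
(-35*21)*a(-6, -5) = (-35*21)*(-5*(-6)*(-1 - 6 + 5*(-5)*(-6))) = -(-3675)*(-6)*(-1 - 6 + 150) = -(-3675)*(-6)*143 = -735*4290 = -3153150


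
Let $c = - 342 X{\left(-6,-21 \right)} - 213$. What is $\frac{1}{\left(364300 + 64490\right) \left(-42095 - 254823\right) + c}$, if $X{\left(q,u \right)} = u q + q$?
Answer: $- \frac{1}{127315510473} \approx -7.8545 \cdot 10^{-12}$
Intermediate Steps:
$X{\left(q,u \right)} = q + q u$ ($X{\left(q,u \right)} = q u + q = q + q u$)
$c = -41253$ ($c = - 342 \left(- 6 \left(1 - 21\right)\right) - 213 = - 342 \left(\left(-6\right) \left(-20\right)\right) - 213 = \left(-342\right) 120 - 213 = -41040 - 213 = -41253$)
$\frac{1}{\left(364300 + 64490\right) \left(-42095 - 254823\right) + c} = \frac{1}{\left(364300 + 64490\right) \left(-42095 - 254823\right) - 41253} = \frac{1}{428790 \left(-296918\right) - 41253} = \frac{1}{-127315469220 - 41253} = \frac{1}{-127315510473} = - \frac{1}{127315510473}$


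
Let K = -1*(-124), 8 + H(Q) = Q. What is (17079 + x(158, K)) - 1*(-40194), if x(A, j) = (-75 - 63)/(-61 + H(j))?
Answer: 3149877/55 ≈ 57271.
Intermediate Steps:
H(Q) = -8 + Q
K = 124
x(A, j) = -138/(-69 + j) (x(A, j) = (-75 - 63)/(-61 + (-8 + j)) = -138/(-69 + j))
(17079 + x(158, K)) - 1*(-40194) = (17079 - 138/(-69 + 124)) - 1*(-40194) = (17079 - 138/55) + 40194 = 939207/55 + 40194 = 3149877/55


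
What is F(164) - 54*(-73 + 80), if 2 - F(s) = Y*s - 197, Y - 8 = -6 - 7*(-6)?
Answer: -7395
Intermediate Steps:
Y = 44 (Y = 8 + (-6 - 7*(-6)) = 8 + (-6 + 42) = 8 + 36 = 44)
F(s) = 199 - 44*s (F(s) = 2 - (44*s - 197) = 2 - (-197 + 44*s) = 2 + (197 - 44*s) = 199 - 44*s)
F(164) - 54*(-73 + 80) = (199 - 44*164) - 54*(-73 + 80) = (199 - 7216) - 54*7 = -7017 - 378 = -7395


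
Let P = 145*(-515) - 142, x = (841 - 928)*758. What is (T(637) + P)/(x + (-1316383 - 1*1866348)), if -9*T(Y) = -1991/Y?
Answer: 428923870/18624665241 ≈ 0.023030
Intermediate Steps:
T(Y) = 1991/(9*Y) (T(Y) = -(-1991)/(9*Y) = 1991/(9*Y))
x = -65946 (x = -87*758 = -65946)
P = -74817 (P = -74675 - 142 = -74817)
(T(637) + P)/(x + (-1316383 - 1*1866348)) = ((1991/9)/637 - 74817)/(-65946 + (-1316383 - 1*1866348)) = ((1991/9)*(1/637) - 74817)/(-65946 + (-1316383 - 1866348)) = (1991/5733 - 74817)/(-65946 - 3182731) = -428923870/5733/(-3248677) = -428923870/5733*(-1/3248677) = 428923870/18624665241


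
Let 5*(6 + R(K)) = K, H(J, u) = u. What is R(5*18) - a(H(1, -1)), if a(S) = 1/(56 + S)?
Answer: 659/55 ≈ 11.982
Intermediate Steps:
R(K) = -6 + K/5
R(5*18) - a(H(1, -1)) = (-6 + (5*18)/5) - 1/(56 - 1) = (-6 + (1/5)*90) - 1/55 = (-6 + 18) - 1*1/55 = 12 - 1/55 = 659/55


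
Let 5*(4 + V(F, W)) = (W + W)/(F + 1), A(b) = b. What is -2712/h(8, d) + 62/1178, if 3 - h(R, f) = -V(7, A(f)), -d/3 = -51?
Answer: -54233/133 ≈ -407.77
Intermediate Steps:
d = 153 (d = -3*(-51) = 153)
V(F, W) = -4 + 2*W/(5*(1 + F)) (V(F, W) = -4 + ((W + W)/(F + 1))/5 = -4 + ((2*W)/(1 + F))/5 = -4 + (2*W/(1 + F))/5 = -4 + 2*W/(5*(1 + F)))
h(R, f) = -1 + f/20 (h(R, f) = 3 - (-1)*2*(-10 + f - 10*7)/(5*(1 + 7)) = 3 - (-1)*(⅖)*(-10 + f - 70)/8 = 3 - (-1)*(⅖)*(⅛)*(-80 + f) = 3 - (-1)*(-4 + f/20) = 3 - (4 - f/20) = 3 + (-4 + f/20) = -1 + f/20)
-2712/h(8, d) + 62/1178 = -2712/(-1 + (1/20)*153) + 62/1178 = -2712/(-1 + 153/20) + 62*(1/1178) = -2712/133/20 + 1/19 = -2712*20/133 + 1/19 = -54240/133 + 1/19 = -54233/133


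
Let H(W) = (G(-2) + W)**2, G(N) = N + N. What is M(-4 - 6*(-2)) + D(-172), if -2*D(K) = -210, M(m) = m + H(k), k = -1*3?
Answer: 162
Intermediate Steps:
G(N) = 2*N
k = -3
H(W) = (-4 + W)**2 (H(W) = (2*(-2) + W)**2 = (-4 + W)**2)
M(m) = 49 + m (M(m) = m + (-4 - 3)**2 = m + (-7)**2 = m + 49 = 49 + m)
D(K) = 105 (D(K) = -1/2*(-210) = 105)
M(-4 - 6*(-2)) + D(-172) = (49 + (-4 - 6*(-2))) + 105 = (49 + (-4 + 12)) + 105 = (49 + 8) + 105 = 57 + 105 = 162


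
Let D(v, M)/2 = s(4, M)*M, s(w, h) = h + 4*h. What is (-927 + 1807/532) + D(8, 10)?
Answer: 40643/532 ≈ 76.397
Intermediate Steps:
s(w, h) = 5*h
D(v, M) = 10*M² (D(v, M) = 2*((5*M)*M) = 2*(5*M²) = 10*M²)
(-927 + 1807/532) + D(8, 10) = (-927 + 1807/532) + 10*10² = (-927 + 1807*(1/532)) + 10*100 = (-927 + 1807/532) + 1000 = -491357/532 + 1000 = 40643/532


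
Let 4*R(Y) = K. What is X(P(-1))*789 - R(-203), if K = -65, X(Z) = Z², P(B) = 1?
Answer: 3221/4 ≈ 805.25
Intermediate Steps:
R(Y) = -65/4 (R(Y) = (¼)*(-65) = -65/4)
X(P(-1))*789 - R(-203) = 1²*789 - 1*(-65/4) = 1*789 + 65/4 = 789 + 65/4 = 3221/4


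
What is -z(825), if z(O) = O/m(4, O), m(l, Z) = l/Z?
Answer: -680625/4 ≈ -1.7016e+5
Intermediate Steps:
z(O) = O²/4 (z(O) = O/((4/O)) = O*(O/4) = O²/4)
-z(825) = -825²/4 = -680625/4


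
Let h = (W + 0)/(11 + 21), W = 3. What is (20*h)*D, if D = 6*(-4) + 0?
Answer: -45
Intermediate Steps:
h = 3/32 (h = (3 + 0)/(11 + 21) = 3/32 ≈ 0.093750)
D = -24 (D = -24 + 0 = -24)
(20*h)*D = (20*(3/32))*(-24) = (15/8)*(-24) = -45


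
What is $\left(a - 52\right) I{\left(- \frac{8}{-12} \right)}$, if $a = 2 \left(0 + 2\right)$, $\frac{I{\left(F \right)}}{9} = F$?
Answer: $-288$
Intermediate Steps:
$I{\left(F \right)} = 9 F$
$a = 4$ ($a = 2 \cdot 2 = 4$)
$\left(a - 52\right) I{\left(- \frac{8}{-12} \right)} = \left(4 - 52\right) 9 \left(- \frac{8}{-12}\right) = - 48 \cdot 9 \left(\left(-8\right) \left(- \frac{1}{12}\right)\right) = - 48 \cdot 9 \cdot \frac{2}{3} = \left(-48\right) 6 = -288$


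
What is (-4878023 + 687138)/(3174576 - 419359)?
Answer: -4190885/2755217 ≈ -1.5211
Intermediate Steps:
(-4878023 + 687138)/(3174576 - 419359) = -4190885/2755217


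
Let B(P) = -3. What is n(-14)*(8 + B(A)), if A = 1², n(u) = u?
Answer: -70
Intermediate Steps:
A = 1
n(-14)*(8 + B(A)) = -14*(8 - 3) = -14*5 = -70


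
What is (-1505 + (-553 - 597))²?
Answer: 7049025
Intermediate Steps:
(-1505 + (-553 - 597))² = (-1505 - 1150)² = (-2655)² = 7049025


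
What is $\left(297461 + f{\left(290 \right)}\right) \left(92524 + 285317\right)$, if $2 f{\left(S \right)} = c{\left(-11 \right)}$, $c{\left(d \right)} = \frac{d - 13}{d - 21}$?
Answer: $\frac{899144827131}{8} \approx 1.1239 \cdot 10^{11}$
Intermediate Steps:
$c{\left(d \right)} = \frac{-13 + d}{-21 + d}$
$f{\left(S \right)} = \frac{3}{8}$ ($f{\left(S \right)} = \frac{\frac{1}{-21 - 11} \left(-13 - 11\right)}{2} = \frac{\frac{1}{-32} \left(-24\right)}{2} = \frac{\left(- \frac{1}{32}\right) \left(-24\right)}{2} = \frac{1}{2} \cdot \frac{3}{4} = \frac{3}{8}$)
$\left(297461 + f{\left(290 \right)}\right) \left(92524 + 285317\right) = \left(297461 + \frac{3}{8}\right) \left(92524 + 285317\right) = \frac{2379691}{8} \cdot 377841 = \frac{899144827131}{8}$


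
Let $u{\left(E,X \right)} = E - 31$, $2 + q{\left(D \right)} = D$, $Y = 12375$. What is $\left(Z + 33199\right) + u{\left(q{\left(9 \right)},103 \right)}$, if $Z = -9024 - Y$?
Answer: $11776$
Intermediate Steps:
$Z = -21399$ ($Z = -9024 - 12375 = -21399$)
$q{\left(D \right)} = -2 + D$
$u{\left(E,X \right)} = -31 + E$
$\left(Z + 33199\right) + u{\left(q{\left(9 \right)},103 \right)} = \left(-21399 + 33199\right) + \left(-31 + \left(-2 + 9\right)\right) = 11800 + \left(-31 + 7\right) = 11800 - 24 = 11776$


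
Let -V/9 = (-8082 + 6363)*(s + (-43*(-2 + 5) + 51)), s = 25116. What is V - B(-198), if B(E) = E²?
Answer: 387323694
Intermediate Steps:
V = 387362898 (V = -9*(-8082 + 6363)*(25116 + (-43*(-2 + 5) + 51)) = -(-15471)*(25116 + (-129 + 51)) = -(-15471)*(25116 - 78) = -(-15471)*25038 = -9*(-43040322) = 387362898)
V - B(-198) = 387362898 - 1*(-198)² = 387362898 - 1*39204 = 387362898 - 39204 = 387323694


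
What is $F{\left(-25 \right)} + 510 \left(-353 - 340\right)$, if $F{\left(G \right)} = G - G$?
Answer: $-353430$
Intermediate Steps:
$F{\left(G \right)} = 0$
$F{\left(-25 \right)} + 510 \left(-353 - 340\right) = 0 + 510 \left(-353 - 340\right) = 0 + 510 \left(-693\right) = 0 - 353430 = -353430$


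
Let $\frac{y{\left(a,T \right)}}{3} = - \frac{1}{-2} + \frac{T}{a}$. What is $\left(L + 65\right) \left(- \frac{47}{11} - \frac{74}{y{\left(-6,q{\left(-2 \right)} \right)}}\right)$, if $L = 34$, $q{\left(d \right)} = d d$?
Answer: $14229$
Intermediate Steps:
$q{\left(d \right)} = d^{2}$
$y{\left(a,T \right)} = \frac{3}{2} + \frac{3 T}{a}$ ($y{\left(a,T \right)} = 3 \left(- \frac{1}{-2} + \frac{T}{a}\right) = 3 \left(\left(-1\right) \left(- \frac{1}{2}\right) + \frac{T}{a}\right) = 3 \left(\frac{1}{2} + \frac{T}{a}\right) = \frac{3}{2} + \frac{3 T}{a}$)
$\left(L + 65\right) \left(- \frac{47}{11} - \frac{74}{y{\left(-6,q{\left(-2 \right)} \right)}}\right) = \left(34 + 65\right) \left(- \frac{47}{11} - \frac{74}{\frac{3}{2} + \frac{3 \left(-2\right)^{2}}{-6}}\right) = 99 \left(\left(-47\right) \frac{1}{11} - \frac{74}{\frac{3}{2} + 3 \cdot 4 \left(- \frac{1}{6}\right)}\right) = 99 \left(- \frac{47}{11} - \frac{74}{\frac{3}{2} - 2}\right) = 99 \left(- \frac{47}{11} - \frac{74}{- \frac{1}{2}}\right) = 99 \left(- \frac{47}{11} - -148\right) = 99 \left(- \frac{47}{11} + 148\right) = 99 \cdot \frac{1581}{11} = 14229$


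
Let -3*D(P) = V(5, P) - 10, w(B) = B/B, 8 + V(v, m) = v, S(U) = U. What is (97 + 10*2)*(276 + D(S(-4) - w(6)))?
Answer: 32799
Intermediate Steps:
V(v, m) = -8 + v
w(B) = 1
D(P) = 13/3 (D(P) = -((-8 + 5) - 10)/3 = -(-3 - 10)/3 = -⅓*(-13) = 13/3)
(97 + 10*2)*(276 + D(S(-4) - w(6))) = (97 + 10*2)*(276 + 13/3) = (97 + 20)*(841/3) = 117*(841/3) = 32799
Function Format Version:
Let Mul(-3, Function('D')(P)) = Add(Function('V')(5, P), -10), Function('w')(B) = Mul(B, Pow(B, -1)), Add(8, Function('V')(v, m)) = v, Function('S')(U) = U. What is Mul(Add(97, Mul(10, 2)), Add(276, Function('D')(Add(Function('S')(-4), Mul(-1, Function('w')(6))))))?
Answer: 32799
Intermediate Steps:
Function('V')(v, m) = Add(-8, v)
Function('w')(B) = 1
Function('D')(P) = Rational(13, 3) (Function('D')(P) = Mul(Rational(-1, 3), Add(Add(-8, 5), -10)) = Mul(Rational(-1, 3), Add(-3, -10)) = Mul(Rational(-1, 3), -13) = Rational(13, 3))
Mul(Add(97, Mul(10, 2)), Add(276, Function('D')(Add(Function('S')(-4), Mul(-1, Function('w')(6)))))) = Mul(Add(97, Mul(10, 2)), Add(276, Rational(13, 3))) = Mul(Add(97, 20), Rational(841, 3)) = Mul(117, Rational(841, 3)) = 32799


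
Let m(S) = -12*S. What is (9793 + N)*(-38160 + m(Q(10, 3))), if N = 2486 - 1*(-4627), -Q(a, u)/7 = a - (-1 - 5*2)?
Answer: -615310776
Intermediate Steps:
Q(a, u) = -77 - 7*a (Q(a, u) = -7*(a - (-1 - 5*2)) = -7*(a - (-1 - 10)) = -7*(a - 1*(-11)) = -7*(a + 11) = -7*(11 + a) = -77 - 7*a)
N = 7113 (N = 2486 + 4627 = 7113)
(9793 + N)*(-38160 + m(Q(10, 3))) = (9793 + 7113)*(-38160 - 12*(-77 - 7*10)) = 16906*(-38160 - 12*(-77 - 70)) = 16906*(-38160 - 12*(-147)) = 16906*(-38160 + 1764) = 16906*(-36396) = -615310776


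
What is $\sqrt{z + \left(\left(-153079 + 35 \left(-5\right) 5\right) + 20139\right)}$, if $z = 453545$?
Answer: $\sqrt{319730} \approx 565.45$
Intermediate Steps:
$\sqrt{z + \left(\left(-153079 + 35 \left(-5\right) 5\right) + 20139\right)} = \sqrt{453545 + \left(\left(-153079 + 35 \left(-5\right) 5\right) + 20139\right)} = \sqrt{453545 + \left(\left(-153079 - 875\right) + 20139\right)} = \sqrt{453545 + \left(-153954 + 20139\right)} = \sqrt{453545 - 133815} = \sqrt{319730}$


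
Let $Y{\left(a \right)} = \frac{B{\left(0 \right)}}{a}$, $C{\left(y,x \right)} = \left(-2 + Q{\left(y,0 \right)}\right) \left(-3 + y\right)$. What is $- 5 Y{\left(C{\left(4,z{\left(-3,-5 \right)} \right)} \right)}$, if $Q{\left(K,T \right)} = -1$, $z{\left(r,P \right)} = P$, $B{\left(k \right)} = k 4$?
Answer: $0$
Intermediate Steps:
$B{\left(k \right)} = 4 k$
$C{\left(y,x \right)} = 9 - 3 y$ ($C{\left(y,x \right)} = \left(-2 - 1\right) \left(-3 + y\right) = - 3 \left(-3 + y\right) = 9 - 3 y$)
$Y{\left(a \right)} = 0$ ($Y{\left(a \right)} = \frac{4 \cdot 0}{a} = \frac{0}{a} = 0$)
$- 5 Y{\left(C{\left(4,z{\left(-3,-5 \right)} \right)} \right)} = \left(-5\right) 0 = 0$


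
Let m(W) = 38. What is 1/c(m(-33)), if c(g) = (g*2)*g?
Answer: 1/2888 ≈ 0.00034626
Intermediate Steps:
c(g) = 2*g² (c(g) = (2*g)*g = 2*g²)
1/c(m(-33)) = 1/(2*38²) = 1/(2*1444) = 1/2888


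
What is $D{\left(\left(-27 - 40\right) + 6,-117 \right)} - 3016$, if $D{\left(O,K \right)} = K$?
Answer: $-3133$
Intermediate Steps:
$D{\left(\left(-27 - 40\right) + 6,-117 \right)} - 3016 = -117 - 3016 = -3133$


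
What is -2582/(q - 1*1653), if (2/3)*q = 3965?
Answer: -5164/8589 ≈ -0.60123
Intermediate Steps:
q = 11895/2 (q = (3/2)*3965 = 11895/2 ≈ 5947.5)
-2582/(q - 1*1653) = -2582/(11895/2 - 1*1653) = -2582/(11895/2 - 1653) = -2582/8589/2 = -2582*2/8589 = -5164/8589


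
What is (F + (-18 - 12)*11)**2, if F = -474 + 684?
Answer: 14400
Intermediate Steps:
F = 210
(F + (-18 - 12)*11)**2 = (210 + (-18 - 12)*11)**2 = (210 - 30*11)**2 = (210 - 330)**2 = (-120)**2 = 14400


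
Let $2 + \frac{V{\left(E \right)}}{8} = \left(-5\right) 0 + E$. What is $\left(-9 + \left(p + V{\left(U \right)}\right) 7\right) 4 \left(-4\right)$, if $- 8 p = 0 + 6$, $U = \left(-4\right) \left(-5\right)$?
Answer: $-15900$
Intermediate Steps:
$U = 20$
$p = - \frac{3}{4}$ ($p = - \frac{0 + 6}{8} = \left(- \frac{1}{8}\right) 6 = - \frac{3}{4} \approx -0.75$)
$V{\left(E \right)} = -16 + 8 E$ ($V{\left(E \right)} = -16 + 8 \left(\left(-5\right) 0 + E\right) = -16 + 8 \left(0 + E\right) = -16 + 8 E$)
$\left(-9 + \left(p + V{\left(U \right)}\right) 7\right) 4 \left(-4\right) = \left(-9 + \left(- \frac{3}{4} + \left(-16 + 8 \cdot 20\right)\right) 7\right) 4 \left(-4\right) = \left(-9 + \left(- \frac{3}{4} + \left(-16 + 160\right)\right) 7\right) \left(-16\right) = \left(-9 + \left(- \frac{3}{4} + 144\right) 7\right) \left(-16\right) = \left(-9 + \frac{573}{4} \cdot 7\right) \left(-16\right) = \left(-9 + \frac{4011}{4}\right) \left(-16\right) = \frac{3975}{4} \left(-16\right) = -15900$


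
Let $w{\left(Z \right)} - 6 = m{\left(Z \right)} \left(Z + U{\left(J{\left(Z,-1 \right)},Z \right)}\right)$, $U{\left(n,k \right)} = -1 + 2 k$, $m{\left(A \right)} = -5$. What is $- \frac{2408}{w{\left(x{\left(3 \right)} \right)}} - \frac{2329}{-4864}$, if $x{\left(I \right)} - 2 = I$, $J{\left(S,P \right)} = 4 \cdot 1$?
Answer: $\frac{185337}{4864} \approx 38.104$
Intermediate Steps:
$J{\left(S,P \right)} = 4$
$x{\left(I \right)} = 2 + I$
$w{\left(Z \right)} = 11 - 15 Z$ ($w{\left(Z \right)} = 6 - 5 \left(Z + \left(-1 + 2 Z\right)\right) = 6 - 5 \left(-1 + 3 Z\right) = 6 - \left(-5 + 15 Z\right) = 11 - 15 Z$)
$- \frac{2408}{w{\left(x{\left(3 \right)} \right)}} - \frac{2329}{-4864} = - \frac{2408}{11 - 15 \left(2 + 3\right)} - \frac{2329}{-4864} = - \frac{2408}{11 - 75} - - \frac{2329}{4864} = - \frac{2408}{11 - 75} + \frac{2329}{4864} = - \frac{2408}{-64} + \frac{2329}{4864} = \left(-2408\right) \left(- \frac{1}{64}\right) + \frac{2329}{4864} = \frac{301}{8} + \frac{2329}{4864} = \frac{185337}{4864}$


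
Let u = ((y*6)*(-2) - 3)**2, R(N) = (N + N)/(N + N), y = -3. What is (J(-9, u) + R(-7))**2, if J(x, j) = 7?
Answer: 64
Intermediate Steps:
R(N) = 1 (R(N) = (2*N)/((2*N)) = (2*N)*(1/(2*N)) = 1)
u = 1089 (u = (-3*6*(-2) - 3)**2 = (-18*(-2) - 3)**2 = (36 - 3)**2 = 33**2 = 1089)
(J(-9, u) + R(-7))**2 = (7 + 1)**2 = 8**2 = 64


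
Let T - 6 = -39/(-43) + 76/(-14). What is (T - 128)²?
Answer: 1450314889/90601 ≈ 16008.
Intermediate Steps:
T = 445/301 (T = 6 + (-39/(-43) + 76/(-14)) = 6 + (-39*(-1/43) + 76*(-1/14)) = 6 + (39/43 - 38/7) = 6 - 1361/301 = 445/301 ≈ 1.4784)
(T - 128)² = (445/301 - 128)² = (-38083/301)² = 1450314889/90601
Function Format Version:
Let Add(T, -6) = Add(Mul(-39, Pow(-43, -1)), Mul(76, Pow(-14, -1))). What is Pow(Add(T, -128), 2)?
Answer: Rational(1450314889, 90601) ≈ 16008.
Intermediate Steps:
T = Rational(445, 301) (T = Add(6, Add(Mul(-39, Pow(-43, -1)), Mul(76, Pow(-14, -1)))) = Add(6, Add(Mul(-39, Rational(-1, 43)), Mul(76, Rational(-1, 14)))) = Add(6, Add(Rational(39, 43), Rational(-38, 7))) = Add(6, Rational(-1361, 301)) = Rational(445, 301) ≈ 1.4784)
Pow(Add(T, -128), 2) = Pow(Add(Rational(445, 301), -128), 2) = Pow(Rational(-38083, 301), 2) = Rational(1450314889, 90601)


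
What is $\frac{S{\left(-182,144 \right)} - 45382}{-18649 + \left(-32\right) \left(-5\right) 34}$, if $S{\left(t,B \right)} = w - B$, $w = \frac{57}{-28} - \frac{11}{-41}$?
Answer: $\frac{17421959}{5054644} \approx 3.4467$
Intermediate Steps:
$w = - \frac{2029}{1148}$ ($w = 57 \left(- \frac{1}{28}\right) - - \frac{11}{41} = - \frac{57}{28} + \frac{11}{41} = - \frac{2029}{1148} \approx -1.7674$)
$S{\left(t,B \right)} = - \frac{2029}{1148} - B$
$\frac{S{\left(-182,144 \right)} - 45382}{-18649 + \left(-32\right) \left(-5\right) 34} = \frac{\left(- \frac{2029}{1148} - 144\right) - 45382}{-18649 + \left(-32\right) \left(-5\right) 34} = \frac{\left(- \frac{2029}{1148} - 144\right) - 45382}{-18649 + 160 \cdot 34} = \frac{- \frac{167341}{1148} - 45382}{-18649 + 5440} = - \frac{52265877}{1148 \left(-13209\right)} = \left(- \frac{52265877}{1148}\right) \left(- \frac{1}{13209}\right) = \frac{17421959}{5054644}$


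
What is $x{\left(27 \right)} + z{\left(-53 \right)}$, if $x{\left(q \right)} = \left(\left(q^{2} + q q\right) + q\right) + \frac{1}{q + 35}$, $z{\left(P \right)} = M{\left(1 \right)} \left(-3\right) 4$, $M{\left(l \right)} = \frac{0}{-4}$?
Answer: $\frac{92071}{62} \approx 1485.0$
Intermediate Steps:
$M{\left(l \right)} = 0$ ($M{\left(l \right)} = 0 \left(- \frac{1}{4}\right) = 0$)
$z{\left(P \right)} = 0$ ($z{\left(P \right)} = 0 \left(-3\right) 4 = 0 \cdot 4 = 0$)
$x{\left(q \right)} = q + \frac{1}{35 + q} + 2 q^{2}$ ($x{\left(q \right)} = \left(\left(q^{2} + q^{2}\right) + q\right) + \frac{1}{35 + q} = \left(2 q^{2} + q\right) + \frac{1}{35 + q} = \left(q + 2 q^{2}\right) + \frac{1}{35 + q} = q + \frac{1}{35 + q} + 2 q^{2}$)
$x{\left(27 \right)} + z{\left(-53 \right)} = \frac{1 + 2 \cdot 27^{3} + 35 \cdot 27 + 71 \cdot 27^{2}}{35 + 27} + 0 = \frac{1 + 2 \cdot 19683 + 945 + 71 \cdot 729}{62} + 0 = \frac{1 + 39366 + 945 + 51759}{62} + 0 = \frac{1}{62} \cdot 92071 + 0 = \frac{92071}{62} + 0 = \frac{92071}{62}$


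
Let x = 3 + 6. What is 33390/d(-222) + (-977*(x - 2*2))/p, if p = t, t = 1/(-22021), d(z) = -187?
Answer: 20116040005/187 ≈ 1.0757e+8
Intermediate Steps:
x = 9
t = -1/22021 ≈ -4.5411e-5
p = -1/22021 ≈ -4.5411e-5
33390/d(-222) + (-977*(x - 2*2))/p = 33390/(-187) + (-977*(9 - 2*2))/(-1/22021) = 33390*(-1/187) - 977*(9 - 4)*(-22021) = -33390/187 - 977*5*(-22021) = -33390/187 - 4885*(-22021) = -33390/187 + 107572585 = 20116040005/187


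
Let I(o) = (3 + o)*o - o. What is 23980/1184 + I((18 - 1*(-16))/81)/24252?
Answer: 238477654421/11774685528 ≈ 20.253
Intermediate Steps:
I(o) = -o + o*(3 + o) (I(o) = o*(3 + o) - o = -o + o*(3 + o))
23980/1184 + I((18 - 1*(-16))/81)/24252 = 23980/1184 + (((18 - 1*(-16))/81)*(2 + (18 - 1*(-16))/81))/24252 = 23980*(1/1184) + (((18 + 16)*(1/81))*(2 + (18 + 16)*(1/81)))*(1/24252) = 5995/296 + ((34*(1/81))*(2 + 34*(1/81)))*(1/24252) = 5995/296 + (34*(2 + 34/81)/81)*(1/24252) = 5995/296 + ((34/81)*(196/81))*(1/24252) = 5995/296 + (6664/6561)*(1/24252) = 5995/296 + 1666/39779343 = 238477654421/11774685528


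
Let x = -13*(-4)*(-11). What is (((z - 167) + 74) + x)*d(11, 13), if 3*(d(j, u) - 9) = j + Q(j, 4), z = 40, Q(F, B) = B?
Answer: -8750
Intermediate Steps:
x = -572 (x = -1*(-52)*(-11) = 52*(-11) = -572)
d(j, u) = 31/3 + j/3 (d(j, u) = 9 + (j + 4)/3 = 9 + (4 + j)/3 = 9 + (4/3 + j/3) = 31/3 + j/3)
(((z - 167) + 74) + x)*d(11, 13) = (((40 - 167) + 74) - 572)*(31/3 + (⅓)*11) = ((-127 + 74) - 572)*(31/3 + 11/3) = (-53 - 572)*14 = -625*14 = -8750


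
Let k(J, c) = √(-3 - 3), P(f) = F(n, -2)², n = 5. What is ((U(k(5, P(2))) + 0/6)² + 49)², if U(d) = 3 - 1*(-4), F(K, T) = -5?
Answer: 9604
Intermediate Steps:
P(f) = 25 (P(f) = (-5)² = 25)
k(J, c) = I*√6 (k(J, c) = √(-6) = I*√6)
U(d) = 7 (U(d) = 3 + 4 = 7)
((U(k(5, P(2))) + 0/6)² + 49)² = ((7 + 0/6)² + 49)² = ((7 + 0*(⅙))² + 49)² = ((7 + 0)² + 49)² = (7² + 49)² = (49 + 49)² = 98² = 9604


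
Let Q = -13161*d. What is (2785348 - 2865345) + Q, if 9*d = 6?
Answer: -88771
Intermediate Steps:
d = ⅔ (d = (⅑)*6 = ⅔ ≈ 0.66667)
Q = -8774 (Q = -13161*⅔ = -8774)
(2785348 - 2865345) + Q = (2785348 - 2865345) - 8774 = -79997 - 8774 = -88771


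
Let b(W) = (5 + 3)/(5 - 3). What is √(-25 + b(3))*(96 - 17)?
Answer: 79*I*√21 ≈ 362.02*I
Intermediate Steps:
b(W) = 4 (b(W) = 8/2 = 8*(½) = 4)
√(-25 + b(3))*(96 - 17) = √(-25 + 4)*(96 - 17) = √(-21)*79 = (I*√21)*79 = 79*I*√21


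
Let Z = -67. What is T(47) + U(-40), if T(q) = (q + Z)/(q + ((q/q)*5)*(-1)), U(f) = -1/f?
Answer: -379/840 ≈ -0.45119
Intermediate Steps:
T(q) = (-67 + q)/(-5 + q) (T(q) = (q - 67)/(q + ((q/q)*5)*(-1)) = (-67 + q)/(q + (1*5)*(-1)) = (-67 + q)/(q + 5*(-1)) = (-67 + q)/(q - 5) = (-67 + q)/(-5 + q))
T(47) + U(-40) = (-67 + 47)/(-5 + 47) - 1/(-40) = -20/42 - 1*(-1/40) = (1/42)*(-20) + 1/40 = -10/21 + 1/40 = -379/840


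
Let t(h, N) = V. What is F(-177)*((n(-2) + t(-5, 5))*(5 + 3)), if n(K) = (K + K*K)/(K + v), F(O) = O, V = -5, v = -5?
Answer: 52392/7 ≈ 7484.6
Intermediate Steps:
t(h, N) = -5
n(K) = (K + K²)/(-5 + K) (n(K) = (K + K*K)/(K - 5) = (K + K²)/(-5 + K))
F(-177)*((n(-2) + t(-5, 5))*(5 + 3)) = -177*(-2*(1 - 2)/(-5 - 2) - 5)*(5 + 3) = -177*(-2*(-1)/(-7) - 5)*8 = -177*(-2*(-⅐)*(-1) - 5)*8 = -177*(-2/7 - 5)*8 = -(-6549)*8/7 = -177*(-296/7) = 52392/7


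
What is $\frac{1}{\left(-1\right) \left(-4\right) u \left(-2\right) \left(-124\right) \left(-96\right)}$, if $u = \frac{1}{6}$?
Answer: $- \frac{1}{15872} \approx -6.3004 \cdot 10^{-5}$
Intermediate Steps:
$u = \frac{1}{6} \approx 0.16667$
$\frac{1}{\left(-1\right) \left(-4\right) u \left(-2\right) \left(-124\right) \left(-96\right)} = \frac{1}{\left(-1\right) \left(-4\right) \frac{1}{6} \left(-2\right) \left(-124\right) \left(-96\right)} = \frac{1}{4 \cdot \frac{1}{6} \left(-2\right) \left(-124\right) \left(-96\right)} = \frac{1}{\frac{2}{3} \left(-2\right) \left(-124\right) \left(-96\right)} = \frac{1}{\left(- \frac{4}{3}\right) \left(-124\right) \left(-96\right)} = \frac{1}{\frac{496}{3} \left(-96\right)} = \frac{1}{-15872} = - \frac{1}{15872}$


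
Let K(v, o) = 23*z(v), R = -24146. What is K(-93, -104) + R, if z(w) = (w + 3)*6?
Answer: -36566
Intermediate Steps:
z(w) = 18 + 6*w (z(w) = (3 + w)*6 = 18 + 6*w)
K(v, o) = 414 + 138*v (K(v, o) = 23*(18 + 6*v) = 414 + 138*v)
K(-93, -104) + R = (414 + 138*(-93)) - 24146 = (414 - 12834) - 24146 = -12420 - 24146 = -36566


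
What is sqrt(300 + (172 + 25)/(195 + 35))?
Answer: sqrt(15915310)/230 ≈ 17.345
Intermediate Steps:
sqrt(300 + (172 + 25)/(195 + 35)) = sqrt(300 + 197/230) = sqrt(69197/230) = sqrt(15915310)/230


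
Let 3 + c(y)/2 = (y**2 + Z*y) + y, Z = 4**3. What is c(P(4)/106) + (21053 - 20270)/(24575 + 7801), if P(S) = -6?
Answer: -404031603/30314728 ≈ -13.328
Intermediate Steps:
Z = 64
c(y) = -6 + 2*y**2 + 130*y (c(y) = -6 + 2*((y**2 + 64*y) + y) = -6 + 2*(y**2 + 65*y) = -6 + (2*y**2 + 130*y) = -6 + 2*y**2 + 130*y)
c(P(4)/106) + (21053 - 20270)/(24575 + 7801) = (-6 + 2*(-6/106)**2 + 130*(-6/106)) + (21053 - 20270)/(24575 + 7801) = (-6 + 2*(-6*1/106)**2 + 130*(-6*1/106)) + 783/32376 = (-6 + 2*(-3/53)**2 + 130*(-3/53)) + 783*(1/32376) = (-6 + 2*(9/2809) - 390/53) + 261/10792 = (-6 + 18/2809 - 390/53) + 261/10792 = -37506/2809 + 261/10792 = -404031603/30314728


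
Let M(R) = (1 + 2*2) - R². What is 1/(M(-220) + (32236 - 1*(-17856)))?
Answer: 1/1697 ≈ 0.00058927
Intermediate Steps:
M(R) = 5 - R² (M(R) = (1 + 4) - R² = 5 - R²)
1/(M(-220) + (32236 - 1*(-17856))) = 1/((5 - 1*(-220)²) + (32236 - 1*(-17856))) = 1/((5 - 1*48400) + (32236 + 17856)) = 1/((5 - 48400) + 50092) = 1/(-48395 + 50092) = 1/1697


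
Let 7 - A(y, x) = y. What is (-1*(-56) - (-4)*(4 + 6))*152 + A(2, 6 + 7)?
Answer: 14597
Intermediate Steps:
A(y, x) = 7 - y
(-1*(-56) - (-4)*(4 + 6))*152 + A(2, 6 + 7) = (-1*(-56) - (-4)*(4 + 6))*152 + (7 - 1*2) = (56 - (-4)*10)*152 + (7 - 2) = (56 - 1*(-40))*152 + 5 = (56 + 40)*152 + 5 = 96*152 + 5 = 14592 + 5 = 14597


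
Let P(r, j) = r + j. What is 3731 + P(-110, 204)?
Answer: 3825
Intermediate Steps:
P(r, j) = j + r
3731 + P(-110, 204) = 3731 + (204 - 110) = 3731 + 94 = 3825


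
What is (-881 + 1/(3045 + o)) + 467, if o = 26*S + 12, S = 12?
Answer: -1394765/3369 ≈ -414.00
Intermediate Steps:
o = 324 (o = 26*12 + 12 = 312 + 12 = 324)
(-881 + 1/(3045 + o)) + 467 = (-881 + 1/(3045 + 324)) + 467 = (-881 + 1/3369) + 467 = -2968088/3369 + 467 = -1394765/3369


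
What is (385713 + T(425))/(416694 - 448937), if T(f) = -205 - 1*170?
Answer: -385338/32243 ≈ -11.951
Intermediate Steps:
T(f) = -375 (T(f) = -205 - 170 = -375)
(385713 + T(425))/(416694 - 448937) = (385713 - 375)/(416694 - 448937) = 385338/(-32243) = 385338*(-1/32243) = -385338/32243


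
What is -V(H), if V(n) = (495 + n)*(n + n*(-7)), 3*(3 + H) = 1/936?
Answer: -11636686151/1314144 ≈ -8855.0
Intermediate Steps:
H = -8423/2808 (H = -3 + (⅓)/936 = -3 + (⅓)*(1/936) = -3 + 1/2808 = -8423/2808 ≈ -2.9996)
V(n) = -6*n*(495 + n) (V(n) = (495 + n)*(n - 7*n) = (495 + n)*(-6*n) = -6*n*(495 + n))
-V(H) = -(-6)*(-8423)*(495 - 8423/2808)/2808 = -(-6)*(-8423)*1381537/(2808*2808) = -1*11636686151/1314144 = -11636686151/1314144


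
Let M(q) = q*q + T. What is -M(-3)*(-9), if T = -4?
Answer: 45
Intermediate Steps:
M(q) = -4 + q**2 (M(q) = q*q - 4 = q**2 - 4 = -4 + q**2)
-M(-3)*(-9) = -(-4 + (-3)**2)*(-9) = -(-4 + 9)*(-9) = -1*5*(-9) = -5*(-9) = 45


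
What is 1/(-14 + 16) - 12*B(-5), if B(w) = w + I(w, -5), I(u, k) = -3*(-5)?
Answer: -239/2 ≈ -119.50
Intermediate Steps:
I(u, k) = 15
B(w) = 15 + w (B(w) = w + 15 = 15 + w)
1/(-14 + 16) - 12*B(-5) = 1/(-14 + 16) - 12*(15 - 5) = 1/2 - 12*10 = 1/2 - 120 = -239/2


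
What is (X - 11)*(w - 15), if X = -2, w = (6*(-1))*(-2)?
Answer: 39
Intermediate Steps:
w = 12 (w = -6*(-2) = 12)
(X - 11)*(w - 15) = (-2 - 11)*(12 - 15) = -13*(-3) = 39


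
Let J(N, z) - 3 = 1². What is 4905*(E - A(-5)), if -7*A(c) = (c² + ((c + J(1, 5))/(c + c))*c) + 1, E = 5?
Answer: 593505/14 ≈ 42393.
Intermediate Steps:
J(N, z) = 4 (J(N, z) = 3 + 1² = 3 + 1 = 4)
A(c) = -3/7 - c²/7 - c/14 (A(c) = -((c² + ((c + 4)/(c + c))*c) + 1)/7 = -((c² + ((4 + c)/((2*c)))*c) + 1)/7 = -((c² + ((4 + c)*(1/(2*c)))*c) + 1)/7 = -((c² + ((4 + c)/(2*c))*c) + 1)/7 = -((c² + (2 + c/2)) + 1)/7 = -((2 + c² + c/2) + 1)/7 = -(3 + c² + c/2)/7 = -3/7 - c²/7 - c/14)
4905*(E - A(-5)) = 4905*(5 - (-3/7 - ⅐*(-5)² - 1/14*(-5))) = 4905*(5 - (-3/7 - ⅐*25 + 5/14)) = 4905*(5 - (-3/7 - 25/7 + 5/14)) = 4905*(5 - 1*(-51/14)) = 4905*(5 + 51/14) = 4905*(121/14) = 593505/14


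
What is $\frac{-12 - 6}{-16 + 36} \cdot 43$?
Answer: $- \frac{387}{10} \approx -38.7$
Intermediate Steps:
$\frac{-12 - 6}{-16 + 36} \cdot 43 = \frac{-12 - 6}{20} \cdot 43 = \left(-18\right) \frac{1}{20} \cdot 43 = \left(- \frac{9}{10}\right) 43 = - \frac{387}{10}$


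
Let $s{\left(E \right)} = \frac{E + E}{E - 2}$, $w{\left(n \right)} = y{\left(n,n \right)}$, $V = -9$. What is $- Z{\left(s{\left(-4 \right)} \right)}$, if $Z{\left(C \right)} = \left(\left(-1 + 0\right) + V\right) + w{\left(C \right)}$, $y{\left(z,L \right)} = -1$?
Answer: $11$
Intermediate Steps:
$w{\left(n \right)} = -1$
$s{\left(E \right)} = \frac{2 E}{-2 + E}$
$Z{\left(C \right)} = -11$ ($Z{\left(C \right)} = \left(\left(-1 + 0\right) - 9\right) - 1 = \left(-1 - 9\right) - 1 = -10 - 1 = -11$)
$- Z{\left(s{\left(-4 \right)} \right)} = \left(-1\right) \left(-11\right) = 11$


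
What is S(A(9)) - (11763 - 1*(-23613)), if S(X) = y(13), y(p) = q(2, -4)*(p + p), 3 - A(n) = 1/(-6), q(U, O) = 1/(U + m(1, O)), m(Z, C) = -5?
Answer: -106154/3 ≈ -35385.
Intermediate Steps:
q(U, O) = 1/(-5 + U) (q(U, O) = 1/(U - 5) = 1/(-5 + U))
A(n) = 19/6 (A(n) = 3 - 1/(-6) = 3 - 1*(-⅙) = 3 + ⅙ = 19/6)
y(p) = -2*p/3 (y(p) = (p + p)/(-5 + 2) = (2*p)/(-3) = -2*p/3)
S(X) = -26/3 (S(X) = -⅔*13 = -26/3)
S(A(9)) - (11763 - 1*(-23613)) = -26/3 - (11763 - 1*(-23613)) = -26/3 - (11763 + 23613) = -26/3 - 1*35376 = -26/3 - 35376 = -106154/3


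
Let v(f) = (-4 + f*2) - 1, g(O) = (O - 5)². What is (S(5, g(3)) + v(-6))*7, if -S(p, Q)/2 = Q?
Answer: -175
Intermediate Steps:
g(O) = (-5 + O)²
S(p, Q) = -2*Q
v(f) = -5 + 2*f (v(f) = (-4 + 2*f) - 1 = -5 + 2*f)
(S(5, g(3)) + v(-6))*7 = (-2*(-5 + 3)² + (-5 + 2*(-6)))*7 = (-2*(-2)² + (-5 - 12))*7 = (-2*4 - 17)*7 = (-8 - 17)*7 = -25*7 = -175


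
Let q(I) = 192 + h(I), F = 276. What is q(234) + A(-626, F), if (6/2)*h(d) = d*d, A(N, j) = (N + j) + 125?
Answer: 18219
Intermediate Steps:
A(N, j) = 125 + N + j
h(d) = d²/3 (h(d) = (d*d)/3 = d²/3)
q(I) = 192 + I²/3
q(234) + A(-626, F) = (192 + (⅓)*234²) + (125 - 626 + 276) = (192 + (⅓)*54756) - 225 = (192 + 18252) - 225 = 18444 - 225 = 18219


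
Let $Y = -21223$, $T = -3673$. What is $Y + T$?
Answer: $-24896$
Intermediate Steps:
$Y + T = -21223 - 3673 = -24896$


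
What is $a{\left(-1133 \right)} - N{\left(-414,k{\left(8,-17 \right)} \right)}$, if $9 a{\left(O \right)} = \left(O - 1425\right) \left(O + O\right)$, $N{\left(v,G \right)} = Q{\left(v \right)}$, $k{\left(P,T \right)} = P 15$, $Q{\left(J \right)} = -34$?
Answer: $\frac{5796734}{9} \approx 6.4408 \cdot 10^{5}$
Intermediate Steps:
$k{\left(P,T \right)} = 15 P$
$N{\left(v,G \right)} = -34$
$a{\left(O \right)} = \frac{2 O \left(-1425 + O\right)}{9}$ ($a{\left(O \right)} = \frac{\left(O - 1425\right) \left(O + O\right)}{9} = \frac{\left(-1425 + O\right) 2 O}{9} = \frac{2 O \left(-1425 + O\right)}{9}$)
$a{\left(-1133 \right)} - N{\left(-414,k{\left(8,-17 \right)} \right)} = \frac{2}{9} \left(-1133\right) \left(-1425 - 1133\right) - -34 = \frac{2}{9} \left(-1133\right) \left(-2558\right) + 34 = \frac{5796428}{9} + 34 = \frac{5796734}{9}$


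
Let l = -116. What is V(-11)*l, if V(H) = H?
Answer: 1276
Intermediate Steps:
V(-11)*l = -11*(-116) = 1276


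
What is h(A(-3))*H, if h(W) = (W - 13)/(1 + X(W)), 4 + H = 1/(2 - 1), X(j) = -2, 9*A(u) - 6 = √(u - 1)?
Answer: -37 + 2*I/3 ≈ -37.0 + 0.66667*I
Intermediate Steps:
A(u) = ⅔ + √(-1 + u)/9 (A(u) = ⅔ + √(u - 1)/9 = ⅔ + √(-1 + u)/9)
H = -3 (H = -4 + 1/(2 - 1) = -4 + 1/1 = -4 + 1 = -3)
h(W) = 13 - W (h(W) = (W - 13)/(1 - 2) = (-13 + W)/(-1) = (-13 + W)*(-1) = 13 - W)
h(A(-3))*H = (13 - (⅔ + √(-1 - 3)/9))*(-3) = (13 - (⅔ + √(-4)/9))*(-3) = (13 - (⅔ + (2*I)/9))*(-3) = (13 - (⅔ + 2*I/9))*(-3) = (13 + (-⅔ - 2*I/9))*(-3) = (37/3 - 2*I/9)*(-3) = -37 + 2*I/3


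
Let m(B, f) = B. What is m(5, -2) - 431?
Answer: -426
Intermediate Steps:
m(5, -2) - 431 = 5 - 431 = -426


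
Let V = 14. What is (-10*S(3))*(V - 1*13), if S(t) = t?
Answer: -30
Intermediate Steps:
(-10*S(3))*(V - 1*13) = (-10*3)*(14 - 1*13) = -30*(14 - 13) = -30*1 = -30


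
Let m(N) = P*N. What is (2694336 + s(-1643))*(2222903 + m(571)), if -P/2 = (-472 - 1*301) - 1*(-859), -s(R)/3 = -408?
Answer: 5727232071960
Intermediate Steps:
s(R) = 1224 (s(R) = -3*(-408) = 1224)
P = -172 (P = -2*((-472 - 1*301) - 1*(-859)) = -2*((-472 - 301) + 859) = -2*(-773 + 859) = -2*86 = -172)
m(N) = -172*N
(2694336 + s(-1643))*(2222903 + m(571)) = (2694336 + 1224)*(2222903 - 172*571) = 2695560*(2222903 - 98212) = 2695560*2124691 = 5727232071960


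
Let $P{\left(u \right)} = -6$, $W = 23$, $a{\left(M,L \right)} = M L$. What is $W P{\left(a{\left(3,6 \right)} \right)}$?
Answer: $-138$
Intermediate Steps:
$a{\left(M,L \right)} = L M$
$W P{\left(a{\left(3,6 \right)} \right)} = 23 \left(-6\right) = -138$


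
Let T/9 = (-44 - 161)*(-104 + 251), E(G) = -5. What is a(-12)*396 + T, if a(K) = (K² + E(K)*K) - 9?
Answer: -193995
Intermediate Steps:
a(K) = -9 + K² - 5*K (a(K) = (K² - 5*K) - 9 = -9 + K² - 5*K)
T = -271215 (T = 9*((-44 - 161)*(-104 + 251)) = 9*(-205*147) = 9*(-30135) = -271215)
a(-12)*396 + T = (-9 + (-12)² - 5*(-12))*396 - 271215 = (-9 + 144 + 60)*396 - 271215 = 195*396 - 271215 = 77220 - 271215 = -193995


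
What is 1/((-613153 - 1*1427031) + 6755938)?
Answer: 1/4715754 ≈ 2.1206e-7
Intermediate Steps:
1/((-613153 - 1*1427031) + 6755938) = 1/((-613153 - 1427031) + 6755938) = 1/(-2040184 + 6755938) = 1/4715754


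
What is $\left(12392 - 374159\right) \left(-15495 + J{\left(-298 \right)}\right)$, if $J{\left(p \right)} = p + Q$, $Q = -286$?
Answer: $5816851593$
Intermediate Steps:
$J{\left(p \right)} = -286 + p$ ($J{\left(p \right)} = p - 286 = -286 + p$)
$\left(12392 - 374159\right) \left(-15495 + J{\left(-298 \right)}\right) = \left(12392 - 374159\right) \left(-15495 - 584\right) = - 361767 \left(-15495 - 584\right) = \left(-361767\right) \left(-16079\right) = 5816851593$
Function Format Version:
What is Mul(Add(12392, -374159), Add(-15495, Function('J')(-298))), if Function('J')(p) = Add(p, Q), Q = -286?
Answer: 5816851593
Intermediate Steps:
Function('J')(p) = Add(-286, p) (Function('J')(p) = Add(p, -286) = Add(-286, p))
Mul(Add(12392, -374159), Add(-15495, Function('J')(-298))) = Mul(Add(12392, -374159), Add(-15495, Add(-286, -298))) = Mul(-361767, Add(-15495, -584)) = Mul(-361767, -16079) = 5816851593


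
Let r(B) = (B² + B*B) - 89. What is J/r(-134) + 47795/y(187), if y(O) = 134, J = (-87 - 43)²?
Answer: 1714424885/4800282 ≈ 357.15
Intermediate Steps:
J = 16900 (J = (-130)² = 16900)
r(B) = -89 + 2*B² (r(B) = (B² + B²) - 89 = 2*B² - 89 = -89 + 2*B²)
J/r(-134) + 47795/y(187) = 16900/(-89 + 2*(-134)²) + 47795/134 = 16900/(-89 + 2*17956) + 47795*(1/134) = 16900/(-89 + 35912) + 47795/134 = 16900/35823 + 47795/134 = 1714424885/4800282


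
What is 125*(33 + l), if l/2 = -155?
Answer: -34625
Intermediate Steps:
l = -310 (l = 2*(-155) = -310)
125*(33 + l) = 125*(33 - 310) = 125*(-277) = -34625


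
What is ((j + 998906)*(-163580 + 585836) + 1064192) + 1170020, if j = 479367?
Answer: 624211878100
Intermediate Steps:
((j + 998906)*(-163580 + 585836) + 1064192) + 1170020 = ((479367 + 998906)*(-163580 + 585836) + 1064192) + 1170020 = (1478273*422256 + 1064192) + 1170020 = (624209643888 + 1064192) + 1170020 = 624210708080 + 1170020 = 624211878100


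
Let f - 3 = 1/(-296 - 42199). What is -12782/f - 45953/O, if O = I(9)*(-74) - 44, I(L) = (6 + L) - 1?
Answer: -20741660891/4917240 ≈ -4218.1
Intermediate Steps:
I(L) = 5 + L
f = 127484/42495 (f = 3 + 1/(-296 - 42199) = 3 + 1/(-42495) = 3 - 1/42495 = 127484/42495 ≈ 3.0000)
O = -1080 (O = (5 + 9)*(-74) - 44 = 14*(-74) - 44 = -1036 - 44 = -1080)
-12782/f - 45953/O = -12782/127484/42495 - 45953/(-1080) = -12782*42495/127484 - 45953*(-1/1080) = -38797935/9106 + 45953/1080 = -20741660891/4917240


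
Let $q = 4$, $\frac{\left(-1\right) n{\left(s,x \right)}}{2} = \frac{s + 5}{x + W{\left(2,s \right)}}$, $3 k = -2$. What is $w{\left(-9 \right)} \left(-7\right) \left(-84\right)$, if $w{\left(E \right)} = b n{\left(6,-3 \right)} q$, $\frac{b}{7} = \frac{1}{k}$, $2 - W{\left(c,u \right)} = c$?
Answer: $-181104$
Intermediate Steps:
$k = - \frac{2}{3}$ ($k = \frac{1}{3} \left(-2\right) = - \frac{2}{3} \approx -0.66667$)
$W{\left(c,u \right)} = 2 - c$
$n{\left(s,x \right)} = - \frac{2 \left(5 + s\right)}{x}$ ($n{\left(s,x \right)} = - 2 \frac{s + 5}{x + \left(2 - 2\right)} = - 2 \frac{5 + s}{x + \left(2 - 2\right)} = - 2 \frac{5 + s}{x + 0} = - 2 \frac{5 + s}{x} = - \frac{2 \left(5 + s\right)}{x}$)
$b = - \frac{21}{2}$ ($b = \frac{7}{- \frac{2}{3}} = 7 \left(- \frac{3}{2}\right) = - \frac{21}{2} \approx -10.5$)
$w{\left(E \right)} = -308$ ($w{\left(E \right)} = - \frac{21 \frac{2 \left(-5 - 6\right)}{-3}}{2} \cdot 4 = - \frac{21 \cdot 2 \left(- \frac{1}{3}\right) \left(-5 - 6\right)}{2} \cdot 4 = - \frac{21 \cdot 2 \left(- \frac{1}{3}\right) \left(-11\right)}{2} \cdot 4 = \left(- \frac{21}{2}\right) \frac{22}{3} \cdot 4 = \left(-77\right) 4 = -308$)
$w{\left(-9 \right)} \left(-7\right) \left(-84\right) = \left(-308\right) \left(-7\right) \left(-84\right) = 2156 \left(-84\right) = -181104$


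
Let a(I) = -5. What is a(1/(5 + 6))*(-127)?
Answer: 635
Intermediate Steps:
a(1/(5 + 6))*(-127) = -5*(-127) = 635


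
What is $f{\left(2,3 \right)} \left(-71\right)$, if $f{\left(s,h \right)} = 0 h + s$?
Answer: $-142$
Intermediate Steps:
$f{\left(s,h \right)} = s$ ($f{\left(s,h \right)} = 0 + s = s$)
$f{\left(2,3 \right)} \left(-71\right) = 2 \left(-71\right) = -142$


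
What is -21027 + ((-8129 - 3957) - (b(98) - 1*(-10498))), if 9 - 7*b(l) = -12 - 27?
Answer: -305325/7 ≈ -43618.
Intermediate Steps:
b(l) = 48/7 (b(l) = 9/7 - (-12 - 27)/7 = 9/7 - 1/7*(-39) = 9/7 + 39/7 = 48/7)
-21027 + ((-8129 - 3957) - (b(98) - 1*(-10498))) = -21027 + ((-8129 - 3957) - (48/7 - 1*(-10498))) = -21027 + (-12086 - (48/7 + 10498)) = -21027 + (-12086 - 1*73534/7) = -21027 + (-12086 - 73534/7) = -21027 - 158136/7 = -305325/7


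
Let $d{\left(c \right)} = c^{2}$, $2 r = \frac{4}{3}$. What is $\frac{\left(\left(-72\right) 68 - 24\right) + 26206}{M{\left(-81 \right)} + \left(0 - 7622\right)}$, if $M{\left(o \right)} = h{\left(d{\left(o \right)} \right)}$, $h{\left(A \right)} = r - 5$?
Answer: $- \frac{63858}{22879} \approx -2.7911$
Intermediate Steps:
$r = \frac{2}{3}$ ($r = \frac{4 \cdot \frac{1}{3}}{2} = \frac{1}{2} \cdot \frac{4}{3} = \frac{2}{3} \approx 0.66667$)
$h{\left(A \right)} = - \frac{13}{3}$ ($h{\left(A \right)} = \frac{2}{3} - 5 = - \frac{13}{3}$)
$M{\left(o \right)} = - \frac{13}{3}$
$\frac{\left(\left(-72\right) 68 - 24\right) + 26206}{M{\left(-81 \right)} + \left(0 - 7622\right)} = \frac{\left(\left(-72\right) 68 - 24\right) + 26206}{- \frac{13}{3} + \left(0 - 7622\right)} = \frac{\left(-4896 - 24\right) + 26206}{- \frac{13}{3} + \left(0 - 7622\right)} = \frac{-4920 + 26206}{- \frac{13}{3} - 7622} = \frac{21286}{- \frac{22879}{3}} = 21286 \left(- \frac{3}{22879}\right) = - \frac{63858}{22879}$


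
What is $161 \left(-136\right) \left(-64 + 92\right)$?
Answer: $-613088$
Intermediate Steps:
$161 \left(-136\right) \left(-64 + 92\right) = \left(-21896\right) 28 = -613088$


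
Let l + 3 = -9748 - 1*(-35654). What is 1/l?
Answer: 1/25903 ≈ 3.8606e-5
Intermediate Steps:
l = 25903 (l = -3 + (-9748 - 1*(-35654)) = -3 + (-9748 + 35654) = -3 + 25906 = 25903)
1/l = 1/25903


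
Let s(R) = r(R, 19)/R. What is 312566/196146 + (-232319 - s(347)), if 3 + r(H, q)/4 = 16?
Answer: -7906075656184/34031331 ≈ -2.3232e+5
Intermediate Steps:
r(H, q) = 52 (r(H, q) = -12 + 4*16 = -12 + 64 = 52)
s(R) = 52/R
312566/196146 + (-232319 - s(347)) = 312566/196146 + (-232319 - 52/347) = 312566*(1/196146) + (-232319 - 52/347) = 156283/98073 + (-232319 - 1*52/347) = 156283/98073 + (-232319 - 52/347) = 156283/98073 - 80614745/347 = -7906075656184/34031331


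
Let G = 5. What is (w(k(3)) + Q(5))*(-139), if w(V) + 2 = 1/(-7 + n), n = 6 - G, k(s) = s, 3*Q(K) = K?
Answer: 139/2 ≈ 69.500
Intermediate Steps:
Q(K) = K/3
n = 1 (n = 6 - 1*5 = 6 - 5 = 1)
w(V) = -13/6 (w(V) = -2 + 1/(-7 + 1) = -2 + 1/(-6) = -2 - ⅙ = -13/6)
(w(k(3)) + Q(5))*(-139) = (-13/6 + (⅓)*5)*(-139) = (-13/6 + 5/3)*(-139) = -½*(-139) = 139/2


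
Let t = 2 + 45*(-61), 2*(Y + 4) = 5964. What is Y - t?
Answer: 5721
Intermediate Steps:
Y = 2978 (Y = -4 + (1/2)*5964 = -4 + 2982 = 2978)
t = -2743 (t = 2 - 2745 = -2743)
Y - t = 2978 - 1*(-2743) = 2978 + 2743 = 5721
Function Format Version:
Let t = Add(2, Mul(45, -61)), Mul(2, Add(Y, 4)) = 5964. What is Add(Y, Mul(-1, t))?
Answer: 5721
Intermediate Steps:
Y = 2978 (Y = Add(-4, Mul(Rational(1, 2), 5964)) = Add(-4, 2982) = 2978)
t = -2743 (t = Add(2, -2745) = -2743)
Add(Y, Mul(-1, t)) = Add(2978, Mul(-1, -2743)) = Add(2978, 2743) = 5721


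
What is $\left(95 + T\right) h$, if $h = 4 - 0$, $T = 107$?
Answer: $808$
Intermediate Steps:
$h = 4$ ($h = 4 + 0 = 4$)
$\left(95 + T\right) h = \left(95 + 107\right) 4 = 202 \cdot 4 = 808$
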